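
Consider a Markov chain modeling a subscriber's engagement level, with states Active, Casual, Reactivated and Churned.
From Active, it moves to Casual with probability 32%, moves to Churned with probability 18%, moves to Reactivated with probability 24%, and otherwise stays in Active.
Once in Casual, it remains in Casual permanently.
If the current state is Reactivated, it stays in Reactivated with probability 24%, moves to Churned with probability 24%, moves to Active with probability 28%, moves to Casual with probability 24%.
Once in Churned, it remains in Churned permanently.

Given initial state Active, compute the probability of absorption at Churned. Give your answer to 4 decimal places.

Let h(s) be the probability of absorption at Churned starting from transient state s. Then h(Churned) = 1 and h(Casual) = 0. By first-step analysis:
h(Active) = 0.26·h(Active) + 0.32·0 + 0.24·h(Reactivated) + 0.18·1
h(Reactivated) = 0.28·h(Active) + 0.24·0 + 0.24·h(Reactivated) + 0.24·1
Solving: h(Active) = 0.3926, h(Reactivated) = 0.4604.
Starting from Active, the probability is 0.3926.

0.3926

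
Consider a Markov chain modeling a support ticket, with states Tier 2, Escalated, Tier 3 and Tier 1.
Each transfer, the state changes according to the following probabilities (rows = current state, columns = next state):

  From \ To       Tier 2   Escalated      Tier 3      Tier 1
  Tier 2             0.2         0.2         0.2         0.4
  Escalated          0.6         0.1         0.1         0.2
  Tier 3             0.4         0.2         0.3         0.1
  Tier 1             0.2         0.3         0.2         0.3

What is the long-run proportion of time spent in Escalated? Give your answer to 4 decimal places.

Let the stationary distribution be π with π = πP and π_1 + π_2 + π_3 + π_4 = 1.
π_1 = 0.2·π_1 + 0.6·π_2 + 0.4·π_3 + 0.2·π_4
π_2 = 0.2·π_1 + 0.1·π_2 + 0.2·π_3 + 0.3·π_4
π_3 = 0.2·π_1 + 0.1·π_2 + 0.3·π_3 + 0.2·π_4
Solving with the normalization constraint gives π = (0.3225, 0.2065, 0.1993, 0.2717).
So the stationary probability of Escalated is 0.2065.

0.2065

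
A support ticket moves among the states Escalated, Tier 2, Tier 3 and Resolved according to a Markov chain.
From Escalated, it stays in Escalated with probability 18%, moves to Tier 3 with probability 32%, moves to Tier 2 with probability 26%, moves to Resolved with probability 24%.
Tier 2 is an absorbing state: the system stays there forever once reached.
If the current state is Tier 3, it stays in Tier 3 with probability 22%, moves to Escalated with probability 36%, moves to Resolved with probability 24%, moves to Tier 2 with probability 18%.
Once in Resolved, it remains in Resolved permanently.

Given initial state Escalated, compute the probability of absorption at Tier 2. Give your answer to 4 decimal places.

0.4966

Let h(s) be the probability of absorption at Tier 2 starting from transient state s. Then h(Tier 2) = 1 and h(Resolved) = 0. By first-step analysis:
h(Escalated) = 0.18·h(Escalated) + 0.26·1 + 0.32·h(Tier 3) + 0.24·0
h(Tier 3) = 0.36·h(Escalated) + 0.18·1 + 0.22·h(Tier 3) + 0.24·0
Solving: h(Escalated) = 0.4966, h(Tier 3) = 0.4600.
Starting from Escalated, the probability is 0.4966.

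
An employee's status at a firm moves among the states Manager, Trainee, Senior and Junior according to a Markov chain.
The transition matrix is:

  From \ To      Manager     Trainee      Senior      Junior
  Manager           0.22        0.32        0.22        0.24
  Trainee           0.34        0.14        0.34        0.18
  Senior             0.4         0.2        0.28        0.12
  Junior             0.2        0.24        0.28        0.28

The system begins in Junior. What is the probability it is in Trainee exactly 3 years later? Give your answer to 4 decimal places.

Propagate the distribution vector 3 years from Junior.
After 0 years: (0.0000, 0.0000, 0.0000, 1.0000)
After 1 year: (0.2000, 0.2400, 0.2800, 0.2800)
After 2 years: (0.2936, 0.2208, 0.2824, 0.2032)
After 3 years: (0.2933, 0.2301, 0.2756, 0.2010)
P(in Trainee after 3 years) = 0.2301

0.2301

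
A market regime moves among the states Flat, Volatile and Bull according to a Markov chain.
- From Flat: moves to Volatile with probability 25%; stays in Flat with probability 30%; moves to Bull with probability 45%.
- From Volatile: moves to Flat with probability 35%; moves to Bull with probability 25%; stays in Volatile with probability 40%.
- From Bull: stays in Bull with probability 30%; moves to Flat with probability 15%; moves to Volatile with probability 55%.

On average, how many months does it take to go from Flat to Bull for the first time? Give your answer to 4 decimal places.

Let t(s) be the expected number of months to first reach Bull from state s, with t(Bull) = 0. Conditioning on the first month:
t(Flat) = 1 + 0.3·t(Flat) + 0.25·t(Volatile)
t(Volatile) = 1 + 0.35·t(Flat) + 0.4·t(Volatile)
Solving: t(Flat) = 2.5564, t(Volatile) = 3.1579.
Expected months from Flat to Bull: 2.5564.

2.5564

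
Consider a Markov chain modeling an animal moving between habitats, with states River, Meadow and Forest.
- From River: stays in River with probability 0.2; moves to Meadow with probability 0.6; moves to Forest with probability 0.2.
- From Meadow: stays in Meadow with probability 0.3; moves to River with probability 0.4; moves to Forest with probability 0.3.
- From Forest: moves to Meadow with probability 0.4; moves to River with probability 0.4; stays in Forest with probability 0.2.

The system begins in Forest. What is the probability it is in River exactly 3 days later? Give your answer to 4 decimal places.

0.3360

Propagate the distribution vector 3 days from Forest.
After 0 days: (0.0000, 0.0000, 1.0000)
After 1 day: (0.4000, 0.4000, 0.2000)
After 2 days: (0.3200, 0.4400, 0.2400)
After 3 days: (0.3360, 0.4200, 0.2440)
P(in River after 3 days) = 0.3360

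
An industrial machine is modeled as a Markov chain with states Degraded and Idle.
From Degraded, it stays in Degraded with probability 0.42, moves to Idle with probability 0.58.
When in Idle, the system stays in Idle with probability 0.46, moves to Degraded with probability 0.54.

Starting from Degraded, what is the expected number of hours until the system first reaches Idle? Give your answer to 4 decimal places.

Let t(s) be the expected number of hours to first reach Idle from state s, with t(Idle) = 0. Conditioning on the first hour:
t(Degraded) = 1 + 0.42·t(Degraded)
Solving: t(Degraded) = 1.7241.
Expected hours from Degraded to Idle: 1.7241.

1.7241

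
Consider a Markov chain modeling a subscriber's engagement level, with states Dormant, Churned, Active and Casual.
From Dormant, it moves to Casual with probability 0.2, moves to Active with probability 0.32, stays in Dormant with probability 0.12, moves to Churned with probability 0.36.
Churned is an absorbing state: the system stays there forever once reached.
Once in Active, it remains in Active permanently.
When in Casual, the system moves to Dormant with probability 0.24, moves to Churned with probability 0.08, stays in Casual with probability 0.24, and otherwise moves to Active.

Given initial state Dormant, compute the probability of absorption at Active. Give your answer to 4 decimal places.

Let h(s) be the probability of absorption at Active starting from transient state s. Then h(Active) = 1 and h(Churned) = 0. By first-step analysis:
h(Dormant) = 0.12·h(Dormant) + 0.36·0 + 0.32·1 + 0.2·h(Casual)
h(Casual) = 0.24·h(Dormant) + 0.08·0 + 0.44·1 + 0.24·h(Casual)
Solving: h(Dormant) = 0.5335, h(Casual) = 0.7474.
Starting from Dormant, the probability is 0.5335.

0.5335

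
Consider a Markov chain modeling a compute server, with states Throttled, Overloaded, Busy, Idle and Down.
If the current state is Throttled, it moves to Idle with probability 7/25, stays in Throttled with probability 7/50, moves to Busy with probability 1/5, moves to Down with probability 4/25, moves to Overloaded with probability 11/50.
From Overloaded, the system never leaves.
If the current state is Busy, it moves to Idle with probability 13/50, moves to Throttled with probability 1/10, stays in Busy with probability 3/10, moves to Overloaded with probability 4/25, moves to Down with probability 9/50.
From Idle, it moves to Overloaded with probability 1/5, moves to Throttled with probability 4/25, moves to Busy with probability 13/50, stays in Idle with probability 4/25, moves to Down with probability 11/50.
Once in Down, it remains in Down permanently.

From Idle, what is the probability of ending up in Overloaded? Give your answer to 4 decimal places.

Let h(s) be the probability of absorption at Overloaded starting from transient state s. Then h(Overloaded) = 1 and h(Down) = 0. By first-step analysis:
h(Throttled) = 0.14·h(Throttled) + 0.22·1 + 0.2·h(Busy) + 0.28·h(Idle) + 0.16·0
h(Busy) = 0.1·h(Throttled) + 0.16·1 + 0.3·h(Busy) + 0.26·h(Idle) + 0.18·0
h(Idle) = 0.16·h(Throttled) + 0.2·1 + 0.26·h(Busy) + 0.16·h(Idle) + 0.22·0
Solving: h(Throttled) = 0.5279, h(Busy) = 0.4856, h(Idle) = 0.4890.
Starting from Idle, the probability is 0.4890.

0.4890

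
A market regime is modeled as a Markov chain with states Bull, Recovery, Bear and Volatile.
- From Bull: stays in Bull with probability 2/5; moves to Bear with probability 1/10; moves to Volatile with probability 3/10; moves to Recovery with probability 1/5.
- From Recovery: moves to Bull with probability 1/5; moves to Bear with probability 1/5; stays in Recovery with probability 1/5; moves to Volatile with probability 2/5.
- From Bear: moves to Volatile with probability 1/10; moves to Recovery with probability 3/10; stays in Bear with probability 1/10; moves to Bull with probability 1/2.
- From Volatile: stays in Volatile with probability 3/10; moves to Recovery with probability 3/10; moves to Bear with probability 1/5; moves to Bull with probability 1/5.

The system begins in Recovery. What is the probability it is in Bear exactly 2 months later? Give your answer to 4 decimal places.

0.1600

Propagate the distribution vector 2 months from Recovery.
After 0 months: (0.0000, 1.0000, 0.0000, 0.0000)
After 1 month: (0.2000, 0.2000, 0.2000, 0.4000)
After 2 months: (0.3000, 0.2600, 0.1600, 0.2800)
P(in Bear after 2 months) = 0.1600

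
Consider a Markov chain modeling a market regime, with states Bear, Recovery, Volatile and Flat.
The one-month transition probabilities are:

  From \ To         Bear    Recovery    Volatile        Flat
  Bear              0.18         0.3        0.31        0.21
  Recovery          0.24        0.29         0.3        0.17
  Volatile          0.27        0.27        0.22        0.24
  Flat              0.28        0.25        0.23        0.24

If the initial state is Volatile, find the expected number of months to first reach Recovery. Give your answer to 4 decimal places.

Let t(s) be the expected number of months to first reach Recovery from state s, with t(Recovery) = 0. Conditioning on the first month:
t(Bear) = 1 + 0.18·t(Bear) + 0.31·t(Volatile) + 0.21·t(Flat)
t(Volatile) = 1 + 0.27·t(Bear) + 0.22·t(Volatile) + 0.24·t(Flat)
t(Flat) = 1 + 0.28·t(Bear) + 0.23·t(Volatile) + 0.24·t(Flat)
Solving: t(Bear) = 3.5622, t(Volatile) = 3.6651, t(Flat) = 3.7374.
Expected months from Volatile to Recovery: 3.6651.

3.6651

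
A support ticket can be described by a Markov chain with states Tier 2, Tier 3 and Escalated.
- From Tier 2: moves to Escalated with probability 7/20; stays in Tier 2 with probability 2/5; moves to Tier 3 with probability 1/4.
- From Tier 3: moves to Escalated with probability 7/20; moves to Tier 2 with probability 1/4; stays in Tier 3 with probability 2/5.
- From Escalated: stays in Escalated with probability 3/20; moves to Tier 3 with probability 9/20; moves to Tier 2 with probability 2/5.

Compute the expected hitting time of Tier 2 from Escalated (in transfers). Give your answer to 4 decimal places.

Let t(s) be the expected number of transfers to first reach Tier 2 from state s, with t(Tier 2) = 0. Conditioning on the first transfer:
t(Tier 3) = 1 + 0.4·t(Tier 3) + 0.35·t(Escalated)
t(Escalated) = 1 + 0.45·t(Tier 3) + 0.15·t(Escalated)
Solving: t(Tier 3) = 3.4043, t(Escalated) = 2.9787.
Expected transfers from Escalated to Tier 2: 2.9787.

2.9787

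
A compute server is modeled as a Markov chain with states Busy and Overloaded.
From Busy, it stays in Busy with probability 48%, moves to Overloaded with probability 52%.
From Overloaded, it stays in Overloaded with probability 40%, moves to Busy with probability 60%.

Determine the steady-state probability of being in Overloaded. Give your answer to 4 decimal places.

0.4643

Let the stationary distribution be π with π = πP and π_1 + π_2 = 1.
π_1 = 0.48·π_1 + 0.6·π_2
Solving with the normalization constraint gives π = (0.5357, 0.4643).
So the stationary probability of Overloaded is 0.4643.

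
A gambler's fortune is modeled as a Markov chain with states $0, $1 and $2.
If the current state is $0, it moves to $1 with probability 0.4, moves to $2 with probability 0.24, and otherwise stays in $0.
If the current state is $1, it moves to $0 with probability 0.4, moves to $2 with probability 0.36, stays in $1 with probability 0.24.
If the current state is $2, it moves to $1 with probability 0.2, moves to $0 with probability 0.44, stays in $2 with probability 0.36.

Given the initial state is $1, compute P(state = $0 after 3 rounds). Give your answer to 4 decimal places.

0.3965

Propagate the distribution vector 3 rounds from $1.
After 0 rounds: (0.0000, 1.0000, 0.0000)
After 1 round: (0.4000, 0.2400, 0.3600)
After 2 rounds: (0.3984, 0.2896, 0.3120)
After 3 rounds: (0.3965, 0.2913, 0.3122)
P(in $0 after 3 rounds) = 0.3965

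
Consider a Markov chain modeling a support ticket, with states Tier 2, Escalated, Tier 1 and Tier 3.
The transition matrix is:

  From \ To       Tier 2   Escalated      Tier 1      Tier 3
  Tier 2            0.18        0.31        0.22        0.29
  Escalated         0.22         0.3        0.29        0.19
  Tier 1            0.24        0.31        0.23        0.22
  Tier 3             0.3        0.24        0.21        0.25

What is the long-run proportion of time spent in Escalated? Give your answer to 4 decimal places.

0.2907

Let the stationary distribution be π with π = πP and π_1 + π_2 + π_3 + π_4 = 1.
π_1 = 0.18·π_1 + 0.22·π_2 + 0.24·π_3 + 0.3·π_4
π_2 = 0.31·π_1 + 0.3·π_2 + 0.31·π_3 + 0.24·π_4
π_3 = 0.22·π_1 + 0.29·π_2 + 0.23·π_3 + 0.21·π_4
Solving with the normalization constraint gives π = (0.2342, 0.2907, 0.2404, 0.2347).
So the stationary probability of Escalated is 0.2907.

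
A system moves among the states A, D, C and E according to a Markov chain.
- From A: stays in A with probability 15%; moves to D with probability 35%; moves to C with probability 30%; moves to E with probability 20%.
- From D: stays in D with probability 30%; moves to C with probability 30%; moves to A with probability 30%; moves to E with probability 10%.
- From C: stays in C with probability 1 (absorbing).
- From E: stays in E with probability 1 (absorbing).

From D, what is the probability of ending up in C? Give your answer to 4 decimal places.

0.7041

Let h(s) be the probability of absorption at C starting from transient state s. Then h(C) = 1 and h(E) = 0. By first-step analysis:
h(A) = 0.15·h(A) + 0.35·h(D) + 0.3·1 + 0.2·0
h(D) = 0.3·h(A) + 0.3·h(D) + 0.3·1 + 0.1·0
Solving: h(A) = 0.6429, h(D) = 0.7041.
Starting from D, the probability is 0.7041.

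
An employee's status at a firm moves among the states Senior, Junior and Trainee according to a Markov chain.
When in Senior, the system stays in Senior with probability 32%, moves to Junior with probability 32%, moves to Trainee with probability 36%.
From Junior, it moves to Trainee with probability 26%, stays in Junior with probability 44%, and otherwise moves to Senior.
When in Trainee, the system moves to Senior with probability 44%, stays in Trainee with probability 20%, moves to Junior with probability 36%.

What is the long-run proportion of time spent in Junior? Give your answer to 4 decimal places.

Let the stationary distribution be π with π = πP and π_1 + π_2 + π_3 = 1.
π_1 = 0.32·π_1 + 0.3·π_2 + 0.44·π_3
π_2 = 0.32·π_1 + 0.44·π_2 + 0.36·π_3
Solving with the normalization constraint gives π = (0.3458, 0.3763, 0.2779).
So the stationary probability of Junior is 0.3763.

0.3763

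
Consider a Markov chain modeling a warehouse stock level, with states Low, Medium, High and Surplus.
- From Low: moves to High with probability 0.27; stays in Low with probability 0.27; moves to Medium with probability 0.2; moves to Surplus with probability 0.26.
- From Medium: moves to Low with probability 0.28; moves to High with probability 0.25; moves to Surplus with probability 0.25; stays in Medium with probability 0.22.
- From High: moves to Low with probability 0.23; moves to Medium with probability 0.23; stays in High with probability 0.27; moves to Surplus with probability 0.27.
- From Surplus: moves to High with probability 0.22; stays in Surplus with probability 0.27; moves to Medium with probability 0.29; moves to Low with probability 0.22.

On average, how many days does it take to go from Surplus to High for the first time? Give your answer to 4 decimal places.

4.1688

Let t(s) be the expected number of days to first reach High from state s, with t(High) = 0. Conditioning on the first day:
t(Low) = 1 + 0.27·t(Low) + 0.2·t(Medium) + 0.26·t(Surplus)
t(Medium) = 1 + 0.28·t(Low) + 0.22·t(Medium) + 0.25·t(Surplus)
t(Surplus) = 1 + 0.22·t(Low) + 0.29·t(Medium) + 0.27·t(Surplus)
Solving: t(Low) = 3.9616, t(Medium) = 4.0403, t(Surplus) = 4.1688.
Expected days from Surplus to High: 4.1688.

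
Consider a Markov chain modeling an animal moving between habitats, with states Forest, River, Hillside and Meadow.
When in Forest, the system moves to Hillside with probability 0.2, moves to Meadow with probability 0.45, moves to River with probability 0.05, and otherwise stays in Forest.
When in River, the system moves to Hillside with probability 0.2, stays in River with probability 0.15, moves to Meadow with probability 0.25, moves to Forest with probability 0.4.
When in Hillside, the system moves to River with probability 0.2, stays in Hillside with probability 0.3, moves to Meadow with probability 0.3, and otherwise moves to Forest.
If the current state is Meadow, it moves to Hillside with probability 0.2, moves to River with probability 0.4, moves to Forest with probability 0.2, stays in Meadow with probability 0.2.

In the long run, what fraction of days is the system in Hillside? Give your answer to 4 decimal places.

Let the stationary distribution be π with π = πP and π_1 + π_2 + π_3 + π_4 = 1.
π_1 = 0.3·π_1 + 0.4·π_2 + 0.2·π_3 + 0.2·π_4
π_2 = 0.05·π_1 + 0.15·π_2 + 0.2·π_3 + 0.4·π_4
π_3 = 0.2·π_1 + 0.2·π_2 + 0.3·π_3 + 0.2·π_4
Solving with the normalization constraint gives π = (0.2687, 0.2092, 0.2222, 0.2999).
So the stationary probability of Hillside is 0.2222.

0.2222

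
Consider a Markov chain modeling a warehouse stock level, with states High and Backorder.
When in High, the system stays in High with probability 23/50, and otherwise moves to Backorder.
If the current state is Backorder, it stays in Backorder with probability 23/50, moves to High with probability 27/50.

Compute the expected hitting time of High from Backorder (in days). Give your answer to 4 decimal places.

Let t(s) be the expected number of days to first reach High from state s, with t(High) = 0. Conditioning on the first day:
t(Backorder) = 1 + 0.46·t(Backorder)
Solving: t(Backorder) = 1.8519.
Expected days from Backorder to High: 1.8519.

1.8519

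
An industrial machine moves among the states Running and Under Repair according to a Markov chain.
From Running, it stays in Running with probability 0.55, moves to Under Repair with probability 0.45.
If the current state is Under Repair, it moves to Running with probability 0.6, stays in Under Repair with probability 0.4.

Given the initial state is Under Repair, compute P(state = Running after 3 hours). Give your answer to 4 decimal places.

Propagate the distribution vector 3 hours from Under Repair.
After 0 hours: (0.0000, 1.0000)
After 1 hour: (0.6000, 0.4000)
After 2 hours: (0.5700, 0.4300)
After 3 hours: (0.5715, 0.4285)
P(in Running after 3 hours) = 0.5715

0.5715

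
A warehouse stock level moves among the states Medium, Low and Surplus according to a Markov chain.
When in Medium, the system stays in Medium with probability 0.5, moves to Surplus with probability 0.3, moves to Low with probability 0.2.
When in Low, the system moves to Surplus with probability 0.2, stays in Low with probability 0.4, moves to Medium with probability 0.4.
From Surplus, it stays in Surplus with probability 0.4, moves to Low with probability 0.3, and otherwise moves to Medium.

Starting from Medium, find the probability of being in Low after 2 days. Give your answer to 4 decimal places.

0.2700

Sum over the intermediate state after 1 day:
P = P(Medium→Medium)·P(Medium→Low) + P(Medium→Low)·P(Low→Low) + P(Medium→Surplus)·P(Surplus→Low)
  = 0.5×0.2 + 0.2×0.4 + 0.3×0.3
  = 0.1000 + 0.0800 + 0.0900 = 0.2700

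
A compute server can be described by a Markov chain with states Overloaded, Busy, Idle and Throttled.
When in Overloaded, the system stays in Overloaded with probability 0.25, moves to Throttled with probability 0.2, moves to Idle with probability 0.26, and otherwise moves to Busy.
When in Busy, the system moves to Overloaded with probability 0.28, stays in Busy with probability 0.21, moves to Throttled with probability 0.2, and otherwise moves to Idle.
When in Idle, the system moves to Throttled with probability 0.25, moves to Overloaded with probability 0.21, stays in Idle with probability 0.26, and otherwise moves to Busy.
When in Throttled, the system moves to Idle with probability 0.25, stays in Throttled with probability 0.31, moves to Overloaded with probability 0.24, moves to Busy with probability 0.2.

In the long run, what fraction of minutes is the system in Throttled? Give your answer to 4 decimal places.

Let the stationary distribution be π with π = πP and π_1 + π_2 + π_3 + π_4 = 1.
π_1 = 0.25·π_1 + 0.28·π_2 + 0.21·π_3 + 0.24·π_4
π_2 = 0.29·π_1 + 0.21·π_2 + 0.28·π_3 + 0.2·π_4
π_3 = 0.26·π_1 + 0.31·π_2 + 0.26·π_3 + 0.25·π_4
Solving with the normalization constraint gives π = (0.2442, 0.2460, 0.2699, 0.2399).
So the stationary probability of Throttled is 0.2399.

0.2399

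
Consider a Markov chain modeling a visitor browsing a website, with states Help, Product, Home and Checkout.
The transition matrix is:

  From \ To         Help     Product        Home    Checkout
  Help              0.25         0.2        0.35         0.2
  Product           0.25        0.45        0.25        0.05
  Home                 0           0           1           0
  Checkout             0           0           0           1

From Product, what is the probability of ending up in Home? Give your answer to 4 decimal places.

0.7586

Let h(s) be the probability of absorption at Home starting from transient state s. Then h(Home) = 1 and h(Checkout) = 0. By first-step analysis:
h(Help) = 0.25·h(Help) + 0.2·h(Product) + 0.35·1 + 0.2·0
h(Product) = 0.25·h(Help) + 0.45·h(Product) + 0.25·1 + 0.05·0
Solving: h(Help) = 0.6690, h(Product) = 0.7586.
Starting from Product, the probability is 0.7586.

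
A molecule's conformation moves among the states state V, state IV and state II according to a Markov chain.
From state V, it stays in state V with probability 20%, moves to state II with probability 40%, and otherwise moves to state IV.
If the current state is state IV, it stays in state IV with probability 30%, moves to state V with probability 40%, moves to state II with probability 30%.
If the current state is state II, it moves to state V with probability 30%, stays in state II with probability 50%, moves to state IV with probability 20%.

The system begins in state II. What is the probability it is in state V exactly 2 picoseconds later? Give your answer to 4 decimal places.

0.2900

Sum over the intermediate state after 1 picosecond:
P = P(state II→state V)·P(state V→state V) + P(state II→state IV)·P(state IV→state V) + P(state II→state II)·P(state II→state V)
  = 0.3×0.2 + 0.2×0.4 + 0.5×0.3
  = 0.0600 + 0.0800 + 0.1500 = 0.2900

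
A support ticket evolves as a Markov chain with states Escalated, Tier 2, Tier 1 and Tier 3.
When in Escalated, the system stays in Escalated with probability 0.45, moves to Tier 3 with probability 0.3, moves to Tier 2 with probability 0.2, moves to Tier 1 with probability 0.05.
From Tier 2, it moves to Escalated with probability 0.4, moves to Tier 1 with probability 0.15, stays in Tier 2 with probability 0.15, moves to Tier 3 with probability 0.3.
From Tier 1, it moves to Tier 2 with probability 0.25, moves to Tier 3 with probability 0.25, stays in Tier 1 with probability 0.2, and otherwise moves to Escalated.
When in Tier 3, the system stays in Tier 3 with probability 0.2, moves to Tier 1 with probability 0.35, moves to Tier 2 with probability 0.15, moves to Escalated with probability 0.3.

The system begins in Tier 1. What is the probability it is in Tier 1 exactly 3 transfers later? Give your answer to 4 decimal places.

0.1750

Propagate the distribution vector 3 transfers from Tier 1.
After 0 transfers: (0.0000, 0.0000, 1.0000, 0.0000)
After 1 transfer: (0.3000, 0.2500, 0.2000, 0.2500)
After 2 transfers: (0.3700, 0.1850, 0.1800, 0.2650)
After 3 transfers: (0.3740, 0.1865, 0.1750, 0.2645)
P(in Tier 1 after 3 transfers) = 0.1750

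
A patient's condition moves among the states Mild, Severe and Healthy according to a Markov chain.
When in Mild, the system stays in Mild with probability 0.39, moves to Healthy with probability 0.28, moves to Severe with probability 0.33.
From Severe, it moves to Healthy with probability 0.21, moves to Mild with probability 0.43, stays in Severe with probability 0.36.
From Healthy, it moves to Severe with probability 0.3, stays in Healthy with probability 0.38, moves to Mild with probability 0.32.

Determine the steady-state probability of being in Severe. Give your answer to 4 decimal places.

Let the stationary distribution be π with π = πP and π_1 + π_2 + π_3 = 1.
π_1 = 0.39·π_1 + 0.43·π_2 + 0.32·π_3
π_2 = 0.33·π_1 + 0.36·π_2 + 0.3·π_3
Solving with the normalization constraint gives π = (0.3833, 0.3314, 0.2853).
So the stationary probability of Severe is 0.3314.

0.3314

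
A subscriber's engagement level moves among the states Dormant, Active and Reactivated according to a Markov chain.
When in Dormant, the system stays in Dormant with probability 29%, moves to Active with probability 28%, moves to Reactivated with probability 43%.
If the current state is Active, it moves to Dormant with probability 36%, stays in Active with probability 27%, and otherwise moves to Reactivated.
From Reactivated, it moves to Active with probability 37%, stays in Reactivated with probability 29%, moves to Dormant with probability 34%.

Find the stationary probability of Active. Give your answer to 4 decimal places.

0.3094

Let the stationary distribution be π with π = πP and π_1 + π_2 + π_3 = 1.
π_1 = 0.29·π_1 + 0.36·π_2 + 0.34·π_3
π_2 = 0.28·π_1 + 0.27·π_2 + 0.37·π_3
Solving with the normalization constraint gives π = (0.3297, 0.3094, 0.3609).
So the stationary probability of Active is 0.3094.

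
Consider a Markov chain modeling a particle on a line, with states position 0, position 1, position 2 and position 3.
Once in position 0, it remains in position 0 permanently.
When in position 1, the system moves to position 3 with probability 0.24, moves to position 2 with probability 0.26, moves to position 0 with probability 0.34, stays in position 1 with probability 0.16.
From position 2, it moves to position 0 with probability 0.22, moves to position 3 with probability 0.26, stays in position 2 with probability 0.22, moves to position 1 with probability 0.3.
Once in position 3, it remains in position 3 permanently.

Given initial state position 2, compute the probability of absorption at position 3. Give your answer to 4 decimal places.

Let h(s) be the probability of absorption at position 3 starting from transient state s. Then h(position 3) = 1 and h(position 0) = 0. By first-step analysis:
h(position 1) = 0.34·0 + 0.16·h(position 1) + 0.26·h(position 2) + 0.24·1
h(position 2) = 0.22·0 + 0.3·h(position 1) + 0.22·h(position 2) + 0.26·1
Solving: h(position 1) = 0.4414, h(position 2) = 0.5031.
Starting from position 2, the probability is 0.5031.

0.5031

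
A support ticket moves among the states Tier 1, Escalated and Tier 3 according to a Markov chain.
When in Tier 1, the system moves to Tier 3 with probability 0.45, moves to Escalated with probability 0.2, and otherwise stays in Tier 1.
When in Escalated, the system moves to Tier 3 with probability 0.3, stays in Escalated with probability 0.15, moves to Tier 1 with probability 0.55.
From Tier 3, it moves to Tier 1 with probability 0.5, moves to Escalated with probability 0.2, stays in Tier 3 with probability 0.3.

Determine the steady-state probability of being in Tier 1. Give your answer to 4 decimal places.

0.4431

Let the stationary distribution be π with π = πP and π_1 + π_2 + π_3 = 1.
π_1 = 0.35·π_1 + 0.55·π_2 + 0.5·π_3
π_2 = 0.2·π_1 + 0.15·π_2 + 0.2·π_3
Solving with the normalization constraint gives π = (0.4431, 0.1905, 0.3665).
So the stationary probability of Tier 1 is 0.4431.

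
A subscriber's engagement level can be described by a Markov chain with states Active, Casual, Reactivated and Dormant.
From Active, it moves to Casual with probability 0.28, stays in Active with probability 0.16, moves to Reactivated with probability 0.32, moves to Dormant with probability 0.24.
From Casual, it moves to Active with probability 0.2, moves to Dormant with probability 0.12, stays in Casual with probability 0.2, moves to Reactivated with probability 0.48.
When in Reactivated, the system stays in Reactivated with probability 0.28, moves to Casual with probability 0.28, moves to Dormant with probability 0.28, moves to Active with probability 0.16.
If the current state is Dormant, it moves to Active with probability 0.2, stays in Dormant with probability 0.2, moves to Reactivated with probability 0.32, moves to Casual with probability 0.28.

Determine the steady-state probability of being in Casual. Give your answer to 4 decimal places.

0.2593

Let the stationary distribution be π with π = πP and π_1 + π_2 + π_3 + π_4 = 1.
π_1 = 0.16·π_1 + 0.2·π_2 + 0.16·π_3 + 0.2·π_4
π_2 = 0.28·π_1 + 0.2·π_2 + 0.28·π_3 + 0.28·π_4
π_3 = 0.32·π_1 + 0.48·π_2 + 0.28·π_3 + 0.32·π_4
Solving with the normalization constraint gives π = (0.1789, 0.2593, 0.3476, 0.2142).
So the stationary probability of Casual is 0.2593.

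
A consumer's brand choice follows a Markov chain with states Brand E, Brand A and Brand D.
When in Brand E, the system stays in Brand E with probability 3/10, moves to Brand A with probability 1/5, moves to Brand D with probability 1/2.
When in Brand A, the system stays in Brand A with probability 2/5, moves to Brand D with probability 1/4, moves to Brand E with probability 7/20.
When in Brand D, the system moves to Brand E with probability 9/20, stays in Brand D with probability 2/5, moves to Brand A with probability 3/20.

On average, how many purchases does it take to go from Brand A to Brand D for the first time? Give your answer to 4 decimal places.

3.0000

Let t(s) be the expected number of purchases to first reach Brand D from state s, with t(Brand D) = 0. Conditioning on the first purchase:
t(Brand E) = 1 + 0.3·t(Brand E) + 0.2·t(Brand A)
t(Brand A) = 1 + 0.35·t(Brand E) + 0.4·t(Brand A)
Solving: t(Brand E) = 2.2857, t(Brand A) = 3.0000.
Expected purchases from Brand A to Brand D: 3.0000.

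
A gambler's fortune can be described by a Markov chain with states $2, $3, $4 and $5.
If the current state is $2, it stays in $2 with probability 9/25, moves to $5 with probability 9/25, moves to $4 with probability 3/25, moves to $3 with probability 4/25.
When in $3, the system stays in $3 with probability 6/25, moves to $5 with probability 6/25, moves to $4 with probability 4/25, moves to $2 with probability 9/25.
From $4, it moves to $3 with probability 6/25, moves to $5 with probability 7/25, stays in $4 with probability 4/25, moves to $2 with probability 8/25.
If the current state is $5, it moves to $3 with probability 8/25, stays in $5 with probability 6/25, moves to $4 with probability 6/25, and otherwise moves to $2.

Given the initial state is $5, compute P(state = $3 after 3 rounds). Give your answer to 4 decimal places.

0.2369

Propagate the distribution vector 3 rounds from $5.
After 0 rounds: (0.0000, 0.0000, 0.0000, 1.0000)
After 1 round: (0.2000, 0.3200, 0.2400, 0.2400)
After 2 rounds: (0.3120, 0.2432, 0.1712, 0.2736)
After 3 rounds: (0.3094, 0.2369, 0.1694, 0.2843)
P(in $3 after 3 rounds) = 0.2369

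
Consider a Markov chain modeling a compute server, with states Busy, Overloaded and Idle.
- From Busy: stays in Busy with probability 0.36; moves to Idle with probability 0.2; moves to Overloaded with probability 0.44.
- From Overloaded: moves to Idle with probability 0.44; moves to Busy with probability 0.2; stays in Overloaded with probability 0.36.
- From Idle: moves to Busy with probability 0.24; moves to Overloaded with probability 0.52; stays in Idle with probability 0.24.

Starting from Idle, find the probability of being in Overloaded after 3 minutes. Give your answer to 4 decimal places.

0.4333

Propagate the distribution vector 3 minutes from Idle.
After 0 minutes: (0.0000, 0.0000, 1.0000)
After 1 minute: (0.2400, 0.5200, 0.2400)
After 2 minutes: (0.2480, 0.4176, 0.3344)
After 3 minutes: (0.2531, 0.4333, 0.3136)
P(in Overloaded after 3 minutes) = 0.4333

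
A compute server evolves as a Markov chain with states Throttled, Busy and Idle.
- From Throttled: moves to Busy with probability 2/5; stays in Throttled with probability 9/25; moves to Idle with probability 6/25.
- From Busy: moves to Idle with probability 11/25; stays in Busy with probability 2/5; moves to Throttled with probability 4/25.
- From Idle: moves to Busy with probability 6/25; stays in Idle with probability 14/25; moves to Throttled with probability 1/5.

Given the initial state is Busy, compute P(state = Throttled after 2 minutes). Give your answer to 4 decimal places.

0.2096

Sum over the intermediate state after 1 minute:
P = P(Busy→Throttled)·P(Throttled→Throttled) + P(Busy→Busy)·P(Busy→Throttled) + P(Busy→Idle)·P(Idle→Throttled)
  = 0.16×0.36 + 0.4×0.16 + 0.44×0.2
  = 0.0576 + 0.0640 + 0.0880 = 0.2096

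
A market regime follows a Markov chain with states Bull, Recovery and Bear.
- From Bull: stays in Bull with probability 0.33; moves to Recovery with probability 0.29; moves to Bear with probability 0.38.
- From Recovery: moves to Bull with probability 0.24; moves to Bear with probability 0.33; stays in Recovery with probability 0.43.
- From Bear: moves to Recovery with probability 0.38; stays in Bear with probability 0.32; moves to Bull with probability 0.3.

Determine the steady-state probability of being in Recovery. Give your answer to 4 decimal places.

0.3729

Let the stationary distribution be π with π = πP and π_1 + π_2 + π_3 = 1.
π_1 = 0.33·π_1 + 0.24·π_2 + 0.3·π_3
π_2 = 0.29·π_1 + 0.43·π_2 + 0.38·π_3
Solving with the normalization constraint gives π = (0.2862, 0.3729, 0.3409).
So the stationary probability of Recovery is 0.3729.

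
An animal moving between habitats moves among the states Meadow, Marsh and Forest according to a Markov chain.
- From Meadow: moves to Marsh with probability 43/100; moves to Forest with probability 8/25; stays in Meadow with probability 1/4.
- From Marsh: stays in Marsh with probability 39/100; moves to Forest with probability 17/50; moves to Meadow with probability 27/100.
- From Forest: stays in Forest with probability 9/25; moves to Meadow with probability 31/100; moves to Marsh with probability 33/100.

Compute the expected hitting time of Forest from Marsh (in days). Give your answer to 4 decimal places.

Let t(s) be the expected number of days to first reach Forest from state s, with t(Forest) = 0. Conditioning on the first day:
t(Meadow) = 1 + 0.25·t(Meadow) + 0.43·t(Marsh)
t(Marsh) = 1 + 0.27·t(Meadow) + 0.39·t(Marsh)
Solving: t(Meadow) = 3.0463, t(Marsh) = 2.9877.
Expected days from Marsh to Forest: 2.9877.

2.9877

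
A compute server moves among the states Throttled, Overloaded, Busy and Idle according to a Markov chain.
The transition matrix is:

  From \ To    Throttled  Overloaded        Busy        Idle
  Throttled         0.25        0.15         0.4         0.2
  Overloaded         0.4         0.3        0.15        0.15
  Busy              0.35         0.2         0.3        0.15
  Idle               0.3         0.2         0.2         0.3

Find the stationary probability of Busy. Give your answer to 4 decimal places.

0.2817

Let the stationary distribution be π with π = πP and π_1 + π_2 + π_3 + π_4 = 1.
π_1 = 0.25·π_1 + 0.4·π_2 + 0.35·π_3 + 0.3·π_4
π_2 = 0.15·π_1 + 0.3·π_2 + 0.2·π_3 + 0.2·π_4
π_3 = 0.4·π_1 + 0.15·π_2 + 0.3·π_3 + 0.2·π_4
Solving with the normalization constraint gives π = (0.3186, 0.2045, 0.2817, 0.1952).
So the stationary probability of Busy is 0.2817.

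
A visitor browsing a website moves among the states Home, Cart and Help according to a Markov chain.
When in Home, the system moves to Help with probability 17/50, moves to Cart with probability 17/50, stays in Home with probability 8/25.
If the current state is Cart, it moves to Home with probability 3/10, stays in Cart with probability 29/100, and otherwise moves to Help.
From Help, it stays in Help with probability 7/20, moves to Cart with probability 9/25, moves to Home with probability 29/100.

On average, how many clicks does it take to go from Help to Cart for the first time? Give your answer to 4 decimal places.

Let t(s) be the expected number of clicks to first reach Cart from state s, with t(Cart) = 0. Conditioning on the first click:
t(Home) = 1 + 0.32·t(Home) + 0.34·t(Help)
t(Help) = 1 + 0.29·t(Home) + 0.35·t(Help)
Solving: t(Home) = 2.8829, t(Help) = 2.8247.
Expected clicks from Help to Cart: 2.8247.

2.8247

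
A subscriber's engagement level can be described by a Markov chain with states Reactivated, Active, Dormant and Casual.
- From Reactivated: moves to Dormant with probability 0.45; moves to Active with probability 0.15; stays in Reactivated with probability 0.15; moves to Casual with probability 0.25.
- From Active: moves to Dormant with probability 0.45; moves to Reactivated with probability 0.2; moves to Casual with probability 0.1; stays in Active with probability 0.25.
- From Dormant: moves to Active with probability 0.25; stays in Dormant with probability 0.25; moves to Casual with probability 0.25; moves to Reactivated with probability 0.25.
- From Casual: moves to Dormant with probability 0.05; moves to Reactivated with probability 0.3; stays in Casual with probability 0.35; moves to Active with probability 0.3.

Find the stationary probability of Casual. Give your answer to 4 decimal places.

Let the stationary distribution be π with π = πP and π_1 + π_2 + π_3 + π_4 = 1.
π_1 = 0.15·π_1 + 0.2·π_2 + 0.25·π_3 + 0.3·π_4
π_2 = 0.15·π_1 + 0.25·π_2 + 0.25·π_3 + 0.3·π_4
π_3 = 0.45·π_1 + 0.45·π_2 + 0.25·π_3 + 0.05·π_4
Solving with the normalization constraint gives π = (0.2272, 0.2392, 0.2957, 0.2379).
So the stationary probability of Casual is 0.2379.

0.2379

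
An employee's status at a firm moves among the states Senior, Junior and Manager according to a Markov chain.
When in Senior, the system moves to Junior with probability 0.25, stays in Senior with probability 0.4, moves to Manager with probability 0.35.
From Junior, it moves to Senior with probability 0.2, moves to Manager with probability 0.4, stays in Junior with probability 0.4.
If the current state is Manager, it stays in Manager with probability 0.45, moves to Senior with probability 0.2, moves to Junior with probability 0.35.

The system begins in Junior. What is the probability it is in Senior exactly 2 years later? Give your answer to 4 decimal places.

0.2400

Sum over the intermediate state after 1 year:
P = P(Junior→Senior)·P(Senior→Senior) + P(Junior→Junior)·P(Junior→Senior) + P(Junior→Manager)·P(Manager→Senior)
  = 0.2×0.4 + 0.4×0.2 + 0.4×0.2
  = 0.0800 + 0.0800 + 0.0800 = 0.2400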